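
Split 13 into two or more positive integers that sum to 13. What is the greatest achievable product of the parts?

Define prod[k] = max over 1≤i<k of i · max(k−i, prod[k−i]); the inner max lets the remainder stay uncut if that's better.
prod[2] = 1·max(1,0) = 1·1 = 1
prod[3] = max(1·2, 2·1) = 2
prod[4] = max(1·3, 2·2, 3·1) = 4
prod[5] = max(1·4, 2·3, 3·2, 4·1) = 6
prod[6] = max(1·6, 2·4, 3·3, 4·2, 5·1) = 9
prod[7] = max(1·9, 2·6, 3·4, 4·3, 5·2, 6·1) = 12
prod[8] = max(1·12, 2·9, 3·6, …, 6·2, 7·1) = 18
prod[9] = max(1·18, 2·12, 3·9, …, 7·2, 8·1) = 27
prod[10] = max(1·27, 2·18, 3·12, …, 8·2, 9·1) = 36
prod[11] = max(1·36, 2·27, 3·18, …, 9·2, 10·1) = 54
prod[12] = max(1·54, 2·36, 3·27, …, 10·2, 11·1) = 81
prod[13] = max(1·81, 2·54, 3·36, …, 11·2, 12·1) = 108
One optimal split: 3 + 3 + 3 + 2 + 2; product 3·3·3·2·2 = 108.

108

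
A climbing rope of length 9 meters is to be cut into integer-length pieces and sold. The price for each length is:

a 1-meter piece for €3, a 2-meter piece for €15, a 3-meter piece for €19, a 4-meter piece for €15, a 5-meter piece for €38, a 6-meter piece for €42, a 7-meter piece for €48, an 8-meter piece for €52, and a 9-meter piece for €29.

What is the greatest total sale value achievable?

Consider every possible first cut. v[k] is the best of p[i]+v[k−i] over all sellable i≤k.
v[1] = 3
v[2] = max(3+3, 15+0) = 15
v[3] = max(3+15, 15+3, 19+0) = 19
v[4] = max(3+19, 15+15, 19+3, 15+0) = 30
v[5] = max(3+30, 15+19, 19+15, 15+3, 38+0) = 38
v[6] = max(3+38, 15+30, 19+19, 15+15, 38+3, 42+0) = 45
v[7] = max(3+45, 15+38, 19+30, …, 42+3, 48+0) = 53
v[8] = max(3+53, 15+45, 19+38, …, 48+3, 52+0) = 60
v[9] = max(3+60, 15+53, 19+45, …, 52+3, 29+0) = 68
One optimal cutting: 5 + 2 + 2 → €38 + €15 + €15 = €68.

68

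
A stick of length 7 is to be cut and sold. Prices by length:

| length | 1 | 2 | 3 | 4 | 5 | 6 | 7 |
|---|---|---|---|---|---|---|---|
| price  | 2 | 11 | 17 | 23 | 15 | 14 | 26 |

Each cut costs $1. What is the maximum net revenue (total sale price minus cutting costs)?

39

Build r[k] bottom-up: r[k] = max over allowed piece i of (p[i] + r[k−i]) − 1 per cut.
r[1] = 2
r[2] = 11
r[3] = 17
r[4] = 23
r[5] = 27  (first piece 2, then r[3]=17)
r[6] = 33  (first piece 2, then r[4]=23)
r[7] = 39  (first piece 3, then r[4]=23)
One optimal plan: pieces 4 + 3 (1 cut) → $40 − $1 = $39.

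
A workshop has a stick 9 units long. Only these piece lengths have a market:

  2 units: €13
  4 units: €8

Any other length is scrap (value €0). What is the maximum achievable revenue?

52

Consider every possible first cut. best[k] is the best of p[i]+best[k−i] over all sellable i≤k.
best[1] = 0
best[2] = 13
best[3] = 13
best[4] = max(13+13, 8+0) = 26
best[5] = max(13+13, 8+0) = 26
best[6] = max(13+26, 8+13) = 39
best[7] = max(13+26, 8+13) = 39
best[8] = max(13+39, 8+26) = 52
best[9] = max(13+39, 8+26) = 52
One optimal cutting: pieces 2 + 2 + 2 + 2 with 1 unit of scrap → €52.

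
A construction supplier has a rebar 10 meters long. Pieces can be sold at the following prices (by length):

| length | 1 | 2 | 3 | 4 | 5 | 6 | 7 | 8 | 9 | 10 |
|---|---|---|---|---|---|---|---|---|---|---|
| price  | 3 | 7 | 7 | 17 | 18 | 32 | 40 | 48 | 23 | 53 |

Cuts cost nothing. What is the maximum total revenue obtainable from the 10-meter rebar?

55

Build r[k] bottom-up: r[k] = max over allowed piece i of (p[i] + r[k−i]).
r[1] = 3
r[2] = max(3+3, 7+0) = 7
r[3] = max(3+7, 7+3, 7+0) = 10
r[4] = max(3+10, 7+7, 7+3, 17+0) = 17
r[5] = max(3+17, 7+10, 7+7, 17+3, 18+0) = 20
r[6] = max(3+20, 7+17, 7+10, 17+7, 18+3, 32+0) = 32
r[7] = max(3+32, 7+20, 7+17, …, 32+3, 40+0) = 40
r[8] = max(3+40, 7+32, 7+20, …, 40+3, 48+0) = 48
r[9] = max(3+48, 7+40, 7+32, …, 48+3, 23+0) = 51
r[10] = max(3+51, 7+48, 7+40, …, 23+3, 53+0) = 55
One optimal cutting: 8 + 2 → ₹48 + ₹7 = ₹55.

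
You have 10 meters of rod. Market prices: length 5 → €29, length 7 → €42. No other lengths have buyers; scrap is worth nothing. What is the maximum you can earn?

Let best[k] be the best obtainable value from length k. For each k, try every first piece i and keep the best of price[i] + best[k−i].
best[1] = 0
best[2] = 0
best[3] = 0
best[4] = 0
best[5] = 29
best[6] = 29
best[7] = max(29+0, 42+0) = 42
best[8] = max(29+0, 42+0) = 42
best[9] = max(29+0, 42+0) = 42
best[10] = max(29+29, 42+0) = 58
One optimal cutting: 5 + 5 → €58.

58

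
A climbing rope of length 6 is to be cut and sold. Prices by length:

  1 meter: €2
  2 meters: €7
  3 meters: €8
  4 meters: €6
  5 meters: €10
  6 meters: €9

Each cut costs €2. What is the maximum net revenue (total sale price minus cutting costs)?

Build v[k] bottom-up: v[k] = max over allowed piece i of (p[i] + v[k−i]) − 2 per cut.
v[1] = 2
v[2] = 7
v[3] = 8
v[4] = 12  (first piece 2, then v[2]=7)
v[5] = 13  (first piece 2, then v[3]=8)
v[6] = 17  (first piece 2, then v[4]=12)
One optimal plan: pieces 2 + 2 + 2 (2 cuts) → €21 − €4 = €17.

17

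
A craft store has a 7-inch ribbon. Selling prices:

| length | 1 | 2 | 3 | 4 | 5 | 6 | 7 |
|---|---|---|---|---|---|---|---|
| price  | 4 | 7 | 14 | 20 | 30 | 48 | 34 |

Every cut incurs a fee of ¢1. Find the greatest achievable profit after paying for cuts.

Build net[k] bottom-up: net[k] = max over allowed piece i of (p[i] + net[k−i]) − 1 per cut.
net[1] = 4
net[2] = max(4+4-1, 7+0) = 7
net[3] = max(4+7-1, 7+4-1, 14+0) = 14
net[4] = max(4+14-1, 7+7-1, 14+4-1, 20+0) = 20
net[5] = max(4+20-1, 7+14-1, 14+7-1, 20+4-1, 30+0) = 30
net[6] = max(4+30-1, 7+20-1, 14+14-1, 20+7-1, 30+4-1, 48+0) = 48
net[7] = max(4+48-1, 7+30-1, 14+20-1, …, 48+4-1, 34+0) = 51
One optimal plan: pieces 6 + 1 (1 cut) → ¢52 − ¢1 = ¢51.

51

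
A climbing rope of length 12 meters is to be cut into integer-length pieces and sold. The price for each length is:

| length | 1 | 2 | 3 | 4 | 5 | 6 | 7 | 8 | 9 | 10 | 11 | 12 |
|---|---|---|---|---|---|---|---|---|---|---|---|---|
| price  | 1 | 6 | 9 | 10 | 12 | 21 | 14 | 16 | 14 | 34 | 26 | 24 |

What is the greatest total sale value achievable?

Let R[k] be the best obtainable value from length k. For each k, try every first piece i and keep the best of price[i] + R[k−i].
R[1] = 1
R[2] = 6
R[3] = 9
R[4] = 12  (first piece 2, then R[2]=6)
R[5] = 15  (first piece 2, then R[3]=9)
R[6] = 21
R[7] = 22  (first piece 1, then R[6]=21)
R[8] = 27  (first piece 2, then R[6]=21)
R[9] = 30  (first piece 3, then R[6]=21)
R[10] = 34
R[11] = 36  (first piece 2, then R[9]=30)
R[12] = 42  (first piece 6, then R[6]=21)
One optimal cutting: 6 + 6 → €21 + €21 = €42.

42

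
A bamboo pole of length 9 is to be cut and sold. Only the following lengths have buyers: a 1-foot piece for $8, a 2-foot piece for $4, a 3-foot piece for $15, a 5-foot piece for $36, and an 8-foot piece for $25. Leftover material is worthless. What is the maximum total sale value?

Let f[k] be the best obtainable value from length k. For each k, try every first piece i and keep the best of price[i] + f[k−i].
f[1] = 8
f[2] = max(8+8, 4+0) = 16
f[3] = max(8+16, 4+8, 15+0) = 24
f[4] = max(8+24, 4+16, 15+8) = 32
f[5] = max(8+32, 4+24, 15+16, 36+0) = 40
f[6] = max(8+40, 4+32, 15+24, 36+8) = 48
f[7] = max(8+48, 4+40, 15+32, 36+16) = 56
f[8] = max(8+56, 4+48, 15+40, 36+24, 25+0) = 64
f[9] = max(8+64, 4+56, 15+48, 36+32, 25+8) = 72
One optimal cutting: 1 + 1 + 1 + 1 + 1 + 1 + 1 + 1 + 1 → $72.

72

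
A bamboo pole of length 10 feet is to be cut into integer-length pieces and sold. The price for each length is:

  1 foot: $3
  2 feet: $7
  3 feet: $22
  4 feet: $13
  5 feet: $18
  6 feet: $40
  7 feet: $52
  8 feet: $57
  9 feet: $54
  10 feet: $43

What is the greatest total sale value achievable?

Build R[k] bottom-up: R[k] = max over allowed piece i of (p[i] + R[k−i]).
R[1] = 3
R[2] = 7
R[3] = 22
R[4] = 25  (first piece 1, then R[3]=22)
R[5] = 29  (first piece 2, then R[3]=22)
R[6] = 44  (first piece 3, then R[3]=22)
R[7] = 52
R[8] = 57
R[9] = 66  (first piece 3, then R[6]=44)
R[10] = 74  (first piece 3, then R[7]=52)
One optimal cutting: 7 + 3 → $52 + $22 = $74.

74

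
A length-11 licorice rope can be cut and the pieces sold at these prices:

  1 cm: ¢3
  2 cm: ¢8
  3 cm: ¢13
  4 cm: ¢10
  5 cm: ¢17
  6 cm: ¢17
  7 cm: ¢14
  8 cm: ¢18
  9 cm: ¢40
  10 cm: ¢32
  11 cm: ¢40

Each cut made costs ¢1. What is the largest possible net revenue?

47

Let net[k] be the best obtainable value from length k. For each k, try every first piece i and keep the best of price[i] + net[k−i] minus the 1 cut fee when i<k.
net[1] = 3
net[2] = max(3+3-1, 8+0) = 8
net[3] = max(3+8-1, 8+3-1, 13+0) = 13
net[4] = max(3+13-1, 8+8-1, 13+3-1, 10+0) = 15
net[5] = max(3+15-1, 8+13-1, 13+8-1, 10+3-1, 17+0) = 20
net[6] = max(3+20-1, 8+15-1, 13+13-1, 10+8-1, 17+3-1, 17+0) = 25
net[7] = max(3+25-1, 8+20-1, 13+15-1, …, 17+3-1, 14+0) = 27
net[8] = max(3+27-1, 8+25-1, 13+20-1, …, 14+3-1, 18+0) = 32
net[9] = max(3+32-1, 8+27-1, 13+25-1, …, 18+3-1, 40+0) = 40
net[10] = max(3+40-1, 8+32-1, 13+27-1, …, 40+3-1, 32+0) = 42
net[11] = max(3+42-1, 8+40-1, 13+32-1, …, 32+3-1, 40+0) = 47
One optimal plan: pieces 9 + 2 (1 cut) → ¢48 − ¢1 = ¢47.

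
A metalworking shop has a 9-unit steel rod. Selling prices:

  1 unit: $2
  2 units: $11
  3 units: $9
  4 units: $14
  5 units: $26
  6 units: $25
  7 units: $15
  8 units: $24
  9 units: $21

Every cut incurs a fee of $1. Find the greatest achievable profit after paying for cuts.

46

Let r[k] be the best obtainable value from length k. For each k, try every first piece i and keep the best of price[i] + r[k−i] minus the 1 cut fee when i<k.
r[1] = 2
r[2] = max(2+2-1, 11+0) = 11
r[3] = max(2+11-1, 11+2-1, 9+0) = 12
r[4] = max(2+12-1, 11+11-1, 9+2-1, 14+0) = 21
r[5] = max(2+21-1, 11+12-1, 9+11-1, 14+2-1, 26+0) = 26
r[6] = max(2+26-1, 11+21-1, 9+12-1, 14+11-1, 26+2-1, 25+0) = 31
r[7] = max(2+31-1, 11+26-1, 9+21-1, …, 25+2-1, 15+0) = 36
r[8] = max(2+36-1, 11+31-1, 9+26-1, …, 15+2-1, 24+0) = 41
r[9] = max(2+41-1, 11+36-1, 9+31-1, …, 24+2-1, 21+0) = 46
One optimal plan: pieces 5 + 2 + 2 (2 cuts) → $48 − $2 = $46.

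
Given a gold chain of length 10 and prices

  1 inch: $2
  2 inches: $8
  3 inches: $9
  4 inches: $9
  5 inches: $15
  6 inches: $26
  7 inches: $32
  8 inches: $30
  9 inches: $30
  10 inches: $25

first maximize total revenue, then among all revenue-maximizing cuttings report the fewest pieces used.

3

Build r[k] bottom-up: r[k] = max over allowed piece i of (p[i] + r[k−i]).
r[1] = 2
r[2] = 8
r[3] = 10  (first piece 1, then r[2]=8)
r[4] = 16  (first piece 2, then r[2]=8)
r[5] = 18  (first piece 1, then r[4]=16)
r[6] = 26
r[7] = 32
r[8] = 34  (first piece 1, then r[7]=32)
r[9] = 40  (first piece 2, then r[7]=32)
r[10] = 42  (first piece 1, then r[9]=40)
Maximum revenue is $42.
Now minimize piece count subject to staying optimal: for each k, pieces[k] = 1 + min over i with p[i]+r[k−i]=r[k] of pieces[k−i].
pieces[7] = 1
pieces[8] = 2
pieces[9] = 2
pieces[10] = 3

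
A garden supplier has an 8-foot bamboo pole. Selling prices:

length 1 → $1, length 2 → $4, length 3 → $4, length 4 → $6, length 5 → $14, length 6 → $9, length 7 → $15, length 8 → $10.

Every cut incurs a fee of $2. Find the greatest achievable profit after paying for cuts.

Consider every possible first cut. v[k] is the best of p[i]+v[k−i] over all sellable i≤k, charging 2 whenever i<k.
v[1] = 1
v[2] = max(1+1-2, 4+0) = 4
v[3] = max(1+4-2, 4+1-2, 4+0) = 4
v[4] = max(1+4-2, 4+4-2, 4+1-2, 6+0) = 6
v[5] = max(1+6-2, 4+4-2, 4+4-2, 6+1-2, 14+0) = 14
v[6] = max(1+14-2, 4+6-2, 4+4-2, 6+4-2, 14+1-2, 9+0) = 13
v[7] = max(1+13-2, 4+14-2, 4+6-2, …, 9+1-2, 15+0) = 16
v[8] = max(1+16-2, 4+13-2, 4+14-2, …, 15+1-2, 10+0) = 16
One optimal plan: pieces 5 + 3 (1 cut) → $18 − $2 = $16.

16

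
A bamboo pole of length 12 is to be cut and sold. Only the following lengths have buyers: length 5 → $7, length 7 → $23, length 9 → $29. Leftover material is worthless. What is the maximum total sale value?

30

Consider every possible first cut. r[k] is the best of p[i]+r[k−i] over all sellable i≤k.
r[1] = 0
r[2] = 0
r[3] = 0
r[4] = 0
r[5] = 7
r[6] = 7
r[7] = max(7+0, 23+0) = 23
r[8] = max(7+0, 23+0) = 23
r[9] = max(7+0, 23+0, 29+0) = 29
r[10] = max(7+7, 23+0, 29+0) = 29
r[11] = max(7+7, 23+0, 29+0) = 29
r[12] = max(7+23, 23+7, 29+0) = 30
One optimal cutting: 7 + 5 → $30.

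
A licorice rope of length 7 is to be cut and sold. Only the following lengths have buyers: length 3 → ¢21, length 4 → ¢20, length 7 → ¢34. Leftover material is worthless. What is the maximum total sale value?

Let r[k] be the best obtainable value from length k. For each k, try every first piece i and keep the best of price[i] + r[k−i].
r[1] = 0
r[2] = 0
r[3] = 21
r[4] = 21
r[5] = 21
r[6] = 42  (first piece 3, then r[3]=21)
r[7] = 42
One optimal cutting: pieces 3 + 3 with 1 cm of scrap → ¢42.

42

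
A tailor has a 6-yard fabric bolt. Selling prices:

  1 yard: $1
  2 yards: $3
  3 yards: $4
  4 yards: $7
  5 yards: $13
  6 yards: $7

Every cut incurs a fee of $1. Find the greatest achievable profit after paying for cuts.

Build net[k] bottom-up: net[k] = max over allowed piece i of (p[i] + net[k−i]) − 1 per cut.
net[1] = 1
net[2] = 3
net[3] = 4
net[4] = 7
net[5] = 13
net[6] = 13  (first piece 1, then net[5]=13)
One optimal plan: pieces 5 + 1 (1 cut) → $14 − $1 = $13.

13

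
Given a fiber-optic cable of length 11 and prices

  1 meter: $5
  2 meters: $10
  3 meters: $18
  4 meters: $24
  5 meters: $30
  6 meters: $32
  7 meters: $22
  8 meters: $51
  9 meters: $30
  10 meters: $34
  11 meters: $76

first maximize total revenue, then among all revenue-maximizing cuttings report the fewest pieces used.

1

Consider every possible first cut. r[k] is the best of p[i]+r[k−i] over all sellable i≤k.
r[1] = 5
r[2] = 10  (first piece 1, then r[1]=5)
r[3] = 18
r[4] = 24
r[5] = 30
r[6] = 36  (first piece 3, then r[3]=18)
r[7] = 42  (first piece 3, then r[4]=24)
r[8] = 51
r[9] = 56  (first piece 1, then r[8]=51)
r[10] = 61  (first piece 1, then r[9]=56)
r[11] = 76
Maximum revenue is $76.
Now minimize piece count subject to staying optimal: for each k, pieces[k] = 1 + min over i with p[i]+r[k−i]=r[k] of pieces[k−i].
pieces[8] = 1
pieces[9] = 2
pieces[10] = 2
pieces[11] = 1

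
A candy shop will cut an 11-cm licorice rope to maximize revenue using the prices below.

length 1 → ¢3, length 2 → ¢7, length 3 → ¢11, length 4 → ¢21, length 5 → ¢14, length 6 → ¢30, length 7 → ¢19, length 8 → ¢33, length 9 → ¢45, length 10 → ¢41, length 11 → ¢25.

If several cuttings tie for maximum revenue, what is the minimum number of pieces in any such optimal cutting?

3

Let r[k] be the best obtainable value from length k. For each k, try every first piece i and keep the best of price[i] + r[k−i].
r[1] = 3
r[2] = max(3+3, 7+0) = 7
r[3] = max(3+7, 7+3, 11+0) = 11
r[4] = max(3+11, 7+7, 11+3, 21+0) = 21
r[5] = max(3+21, 7+11, 11+7, 21+3, 14+0) = 24
r[6] = max(3+24, 7+21, 11+11, 21+7, 14+3, 30+0) = 30
r[7] = max(3+30, 7+24, 11+21, …, 30+3, 19+0) = 33
r[8] = max(3+33, 7+30, 11+24, …, 19+3, 33+0) = 42
r[9] = max(3+42, 7+33, 11+30, …, 33+3, 45+0) = 45
r[10] = max(3+45, 7+42, 11+33, …, 45+3, 41+0) = 51
r[11] = max(3+51, 7+45, 11+42, …, 41+3, 25+0) = 54
Maximum revenue is ¢54.
Now minimize piece count subject to staying optimal: for each k, pieces[k] = 1 + min over i with p[i]+r[k−i]=r[k] of pieces[k−i].
pieces[8] = 2
pieces[9] = 1
pieces[10] = 2
pieces[11] = 3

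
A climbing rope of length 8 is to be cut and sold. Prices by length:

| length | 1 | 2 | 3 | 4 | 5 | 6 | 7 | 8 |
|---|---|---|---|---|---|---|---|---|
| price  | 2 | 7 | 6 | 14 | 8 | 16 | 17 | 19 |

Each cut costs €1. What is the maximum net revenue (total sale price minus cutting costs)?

Consider every possible first cut. v[k] is the best of p[i]+v[k−i] over all sellable i≤k, charging 1 whenever i<k.
v[1] = 2
v[2] = max(2+2-1, 7+0) = 7
v[3] = max(2+7-1, 7+2-1, 6+0) = 8
v[4] = max(2+8-1, 7+7-1, 6+2-1, 14+0) = 14
v[5] = max(2+14-1, 7+8-1, 6+7-1, 14+2-1, 8+0) = 15
v[6] = max(2+15-1, 7+14-1, 6+8-1, 14+7-1, 8+2-1, 16+0) = 20
v[7] = max(2+20-1, 7+15-1, 6+14-1, …, 16+2-1, 17+0) = 21
v[8] = max(2+21-1, 7+20-1, 6+15-1, …, 17+2-1, 19+0) = 27
One optimal plan: pieces 4 + 4 (1 cut) → €28 − €1 = €27.

27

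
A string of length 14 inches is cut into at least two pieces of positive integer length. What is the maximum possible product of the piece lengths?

162

Fill P[k] for k=2..14: at each k try every first piece i and multiply by the better of (k−i) uncut or P[k−i].
P[2] = 1·max(1,0) = 1·1 = 1
P[3] = max(1·2, 2·1) = 2
P[4] = max(1·3, 2·2, 3·1) = 4
P[5] = max(1·4, 2·3, 3·2, 4·1) = 6
P[6] = max(1·6, 2·4, 3·3, 4·2, 5·1) = 9
P[7] = max(1·9, 2·6, 3·4, 4·3, 5·2, 6·1) = 12
P[8] = max(1·12, 2·9, 3·6, …, 6·2, 7·1) = 18
P[9] = max(1·18, 2·12, 3·9, …, 7·2, 8·1) = 27
P[10] = max(1·27, 2·18, 3·12, …, 8·2, 9·1) = 36
P[11] = max(1·36, 2·27, 3·18, …, 9·2, 10·1) = 54
P[12] = max(1·54, 2·36, 3·27, …, 10·2, 11·1) = 81
P[13] = max(1·81, 2·54, 3·36, …, 11·2, 12·1) = 108
P[14] = max(1·108, 2·81, 3·54, …, 12·2, 13·1) = 162
One optimal split: 3 + 3 + 3 + 3 + 2; product 3·3·3·3·2 = 162.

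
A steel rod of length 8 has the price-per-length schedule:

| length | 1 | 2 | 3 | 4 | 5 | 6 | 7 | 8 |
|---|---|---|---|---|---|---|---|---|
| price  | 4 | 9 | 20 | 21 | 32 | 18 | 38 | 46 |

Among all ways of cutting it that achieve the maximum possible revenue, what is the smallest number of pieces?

2

Consider every possible first cut. r[k] is the best of p[i]+r[k−i] over all sellable i≤k.
r[1] = 4
r[2] = max(4+4, 9+0) = 9
r[3] = max(4+9, 9+4, 20+0) = 20
r[4] = max(4+20, 9+9, 20+4, 21+0) = 24
r[5] = max(4+24, 9+20, 20+9, 21+4, 32+0) = 32
r[6] = max(4+32, 9+24, 20+20, 21+9, 32+4, 18+0) = 40
r[7] = max(4+40, 9+32, 20+24, …, 18+4, 38+0) = 44
r[8] = max(4+44, 9+40, 20+32, …, 38+4, 46+0) = 52
Maximum revenue is $52.
Now minimize piece count subject to staying optimal: for each k, pieces[k] = 1 + min over i with p[i]+r[k−i]=r[k] of pieces[k−i].
pieces[5] = 1
pieces[6] = 2
pieces[7] = 3
pieces[8] = 2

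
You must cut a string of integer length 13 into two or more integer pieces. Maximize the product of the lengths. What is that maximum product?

Define g[k] = max over 1≤i<k of i · max(k−i, g[k−i]); the inner max lets the remainder stay uncut if that's better.
g[2] = 1*max(1,0) = 1*1 = 1
g[3] = 1*max(2,1) = 1*2 = 2
g[4] = 2*max(2,1) = 2*2 = 4
g[5] = 2*max(3,2) = 2*3 = 6
g[6] = 3*max(3,2) = 3*3 = 9
g[7] = 2*max(5,6) = 2*6 = 12
g[8] = 2*max(6,9) = 2*9 = 18
g[9] = 3*max(6,9) = 3*9 = 27
g[10] = 2*max(8,18) = 2*18 = 36
g[11] = 2*max(9,27) = 2*27 = 54
g[12] = 3*max(9,27) = 3*27 = 81
g[13] = 2*max(11,54) = 2*54 = 108
One optimal split: 3 + 3 + 3 + 2 + 2; product 3*3*3*2*2 = 108.

108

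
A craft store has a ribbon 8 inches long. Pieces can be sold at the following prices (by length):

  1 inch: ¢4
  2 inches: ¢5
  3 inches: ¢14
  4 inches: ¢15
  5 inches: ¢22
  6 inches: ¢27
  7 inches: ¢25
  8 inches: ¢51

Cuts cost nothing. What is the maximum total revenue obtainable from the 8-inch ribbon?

51

Let r[k] be the best obtainable value from length k. For each k, try every first piece i and keep the best of price[i] + r[k−i].
r[1] = 4
r[2] = max(4+4, 5+0) = 8
r[3] = max(4+8, 5+4, 14+0) = 14
r[4] = max(4+14, 5+8, 14+4, 15+0) = 18
r[5] = max(4+18, 5+14, 14+8, 15+4, 22+0) = 22
r[6] = max(4+22, 5+18, 14+14, 15+8, 22+4, 27+0) = 28
r[7] = max(4+28, 5+22, 14+18, …, 27+4, 25+0) = 32
r[8] = max(4+32, 5+28, 14+22, …, 25+4, 51+0) = 51
Best is to sell the whole 8-inch piece uncut for ¢51.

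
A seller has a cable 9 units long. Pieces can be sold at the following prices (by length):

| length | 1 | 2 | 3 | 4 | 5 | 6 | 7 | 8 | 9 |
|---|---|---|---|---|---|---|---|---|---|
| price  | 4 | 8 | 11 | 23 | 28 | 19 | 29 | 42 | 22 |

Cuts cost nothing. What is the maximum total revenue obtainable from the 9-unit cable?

Build R[k] bottom-up: R[k] = max over allowed piece i of (p[i] + R[k−i]).
R[1] = 4
R[2] = max(4+4, 8+0) = 8
R[3] = max(4+8, 8+4, 11+0) = 12
R[4] = max(4+12, 8+8, 11+4, 23+0) = 23
R[5] = max(4+23, 8+12, 11+8, 23+4, 28+0) = 28
R[6] = max(4+28, 8+23, 11+12, 23+8, 28+4, 19+0) = 32
R[7] = max(4+32, 8+28, 11+23, …, 19+4, 29+0) = 36
R[8] = max(4+36, 8+32, 11+28, …, 29+4, 42+0) = 46
R[9] = max(4+46, 8+36, 11+32, …, 42+4, 22+0) = 51
One optimal cutting: 5 + 4 → €28 + €23 = €51.

51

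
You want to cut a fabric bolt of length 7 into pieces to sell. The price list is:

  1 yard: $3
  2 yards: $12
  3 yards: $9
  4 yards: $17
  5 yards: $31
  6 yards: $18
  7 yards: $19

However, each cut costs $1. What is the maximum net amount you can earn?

42

Build r[k] bottom-up: r[k] = max over allowed piece i of (p[i] + r[k−i]) − 1 per cut.
r[1] = 3
r[2] = max(3+3-1, 12+0) = 12
r[3] = max(3+12-1, 12+3-1, 9+0) = 14
r[4] = max(3+14-1, 12+12-1, 9+3-1, 17+0) = 23
r[5] = max(3+23-1, 12+14-1, 9+12-1, 17+3-1, 31+0) = 31
r[6] = max(3+31-1, 12+23-1, 9+14-1, 17+12-1, 31+3-1, 18+0) = 34
r[7] = max(3+34-1, 12+31-1, 9+23-1, …, 18+3-1, 19+0) = 42
One optimal plan: pieces 5 + 2 (1 cut) → $43 − $1 = $42.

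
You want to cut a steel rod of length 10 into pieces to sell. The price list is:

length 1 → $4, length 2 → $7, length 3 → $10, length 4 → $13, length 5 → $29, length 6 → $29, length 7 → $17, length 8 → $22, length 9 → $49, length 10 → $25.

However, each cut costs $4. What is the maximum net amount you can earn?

Build v[k] bottom-up: v[k] = max over allowed piece i of (p[i] + v[k−i]) − 4 per cut.
v[1] = 4
v[2] = 7
v[3] = 10
v[4] = 13
v[5] = 29
v[6] = 29  (first piece 1, then v[5]=29)
v[7] = 32  (first piece 2, then v[5]=29)
v[8] = 35  (first piece 3, then v[5]=29)
v[9] = 49
v[10] = 54  (first piece 5, then v[5]=29)
One optimal plan: pieces 5 + 5 (1 cut) → $58 − $4 = $54.

54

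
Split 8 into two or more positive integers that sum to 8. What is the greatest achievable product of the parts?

18

Fill f[k] for k=2..8: at each k try every first piece i and multiply by the better of (k−i) uncut or f[k−i].
f[2] = 1*max(1,0) = 1*1 = 1
f[3] = 1*max(2,1) = 1*2 = 2
f[4] = 2*max(2,1) = 2*2 = 4
f[5] = 2*max(3,2) = 2*3 = 6
f[6] = 3*max(3,2) = 3*3 = 9
f[7] = 2*max(5,6) = 2*6 = 12
f[8] = 2*max(6,9) = 2*9 = 18
One optimal split: 3 + 3 + 2; product 3*3*2 = 18.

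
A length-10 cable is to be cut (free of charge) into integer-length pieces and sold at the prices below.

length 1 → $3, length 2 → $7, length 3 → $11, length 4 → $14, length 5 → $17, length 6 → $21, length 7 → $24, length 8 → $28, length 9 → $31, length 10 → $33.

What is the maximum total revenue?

36

Consider every possible first cut. r[k] is the best of p[i]+r[k−i] over all sellable i≤k.
r[1] = 3
r[2] = max(3+3, 7+0) = 7
r[3] = max(3+7, 7+3, 11+0) = 11
r[4] = max(3+11, 7+7, 11+3, 14+0) = 14
r[5] = max(3+14, 7+11, 11+7, 14+3, 17+0) = 18
r[6] = max(3+18, 7+14, 11+11, 14+7, 17+3, 21+0) = 22
r[7] = max(3+22, 7+18, 11+14, …, 21+3, 24+0) = 25
r[8] = max(3+25, 7+22, 11+18, …, 24+3, 28+0) = 29
r[9] = max(3+29, 7+25, 11+22, …, 28+3, 31+0) = 33
r[10] = max(3+33, 7+29, 11+25, …, 31+3, 33+0) = 36
One optimal cutting: 3 + 3 + 3 + 1 → $11 + $11 + $11 + $3 = $36.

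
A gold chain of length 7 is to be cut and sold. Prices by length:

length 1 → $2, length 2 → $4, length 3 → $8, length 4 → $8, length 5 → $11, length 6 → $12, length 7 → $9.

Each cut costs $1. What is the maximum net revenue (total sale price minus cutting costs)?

Build v[k] bottom-up: v[k] = max over allowed piece i of (p[i] + v[k−i]) − 1 per cut.
v[1] = 2
v[2] = max(2+2-1, 4+0) = 4
v[3] = max(2+4-1, 4+2-1, 8+0) = 8
v[4] = max(2+8-1, 4+4-1, 8+2-1, 8+0) = 9
v[5] = max(2+9-1, 4+8-1, 8+4-1, 8+2-1, 11+0) = 11
v[6] = max(2+11-1, 4+9-1, 8+8-1, 8+4-1, 11+2-1, 12+0) = 15
v[7] = max(2+15-1, 4+11-1, 8+9-1, …, 12+2-1, 9+0) = 16
One optimal plan: pieces 3 + 3 + 1 (2 cuts) → $18 − $2 = $16.

16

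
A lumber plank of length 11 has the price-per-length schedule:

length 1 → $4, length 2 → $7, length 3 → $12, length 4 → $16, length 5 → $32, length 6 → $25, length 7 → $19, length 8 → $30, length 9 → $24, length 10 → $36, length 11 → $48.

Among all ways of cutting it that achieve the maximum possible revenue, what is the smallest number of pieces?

3

Let r[k] be the best obtainable value from length k. For each k, try every first piece i and keep the best of price[i] + r[k−i].
r[1] = 4
r[2] = max(4+4, 7+0) = 8
r[3] = max(4+8, 7+4, 12+0) = 12
r[4] = max(4+12, 7+8, 12+4, 16+0) = 16
r[5] = max(4+16, 7+12, 12+8, 16+4, 32+0) = 32
r[6] = max(4+32, 7+16, 12+12, 16+8, 32+4, 25+0) = 36
r[7] = max(4+36, 7+32, 12+16, …, 25+4, 19+0) = 40
r[8] = max(4+40, 7+36, 12+32, …, 19+4, 30+0) = 44
r[9] = max(4+44, 7+40, 12+36, …, 30+4, 24+0) = 48
r[10] = max(4+48, 7+44, 12+40, …, 24+4, 36+0) = 64
r[11] = max(4+64, 7+48, 12+44, …, 36+4, 48+0) = 68
Maximum revenue is $68.
Now minimize piece count subject to staying optimal: for each k, pieces[k] = 1 + min over i with p[i]+r[k−i]=r[k] of pieces[k−i].
pieces[8] = 2
pieces[9] = 2
pieces[10] = 2
pieces[11] = 3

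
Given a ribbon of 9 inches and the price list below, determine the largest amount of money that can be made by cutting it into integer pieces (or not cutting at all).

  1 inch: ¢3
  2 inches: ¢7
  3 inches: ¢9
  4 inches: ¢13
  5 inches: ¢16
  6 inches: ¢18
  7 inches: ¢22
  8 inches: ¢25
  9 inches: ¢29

31

Let R[k] be the best obtainable value from length k. For each k, try every first piece i and keep the best of price[i] + R[k−i].
R[1] = 3
R[2] = max(3+3, 7+0) = 7
R[3] = max(3+7, 7+3, 9+0) = 10
R[4] = max(3+10, 7+7, 9+3, 13+0) = 14
R[5] = max(3+14, 7+10, 9+7, 13+3, 16+0) = 17
R[6] = max(3+17, 7+14, 9+10, 13+7, 16+3, 18+0) = 21
R[7] = max(3+21, 7+17, 9+14, …, 18+3, 22+0) = 24
R[8] = max(3+24, 7+21, 9+17, …, 22+3, 25+0) = 28
R[9] = max(3+28, 7+24, 9+21, …, 25+3, 29+0) = 31
One optimal cutting: 2 + 2 + 2 + 2 + 1 → ¢7 + ¢7 + ¢7 + ¢7 + ¢3 = ¢31.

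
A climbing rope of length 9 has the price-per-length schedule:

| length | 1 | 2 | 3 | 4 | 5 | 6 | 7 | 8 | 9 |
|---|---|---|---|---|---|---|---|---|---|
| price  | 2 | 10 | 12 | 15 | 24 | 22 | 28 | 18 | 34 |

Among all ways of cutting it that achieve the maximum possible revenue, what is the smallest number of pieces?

Let r[k] be the best obtainable value from length k. For each k, try every first piece i and keep the best of price[i] + r[k−i].
r[1] = 2
r[2] = max(2+2, 10+0) = 10
r[3] = max(2+10, 10+2, 12+0) = 12
r[4] = max(2+12, 10+10, 12+2, 15+0) = 20
r[5] = max(2+20, 10+12, 12+10, 15+2, 24+0) = 24
r[6] = max(2+24, 10+20, 12+12, 15+10, 24+2, 22+0) = 30
r[7] = max(2+30, 10+24, 12+20, …, 22+2, 28+0) = 34
r[8] = max(2+34, 10+30, 12+24, …, 28+2, 18+0) = 40
r[9] = max(2+40, 10+34, 12+30, …, 18+2, 34+0) = 44
Maximum revenue is €44.
Now minimize piece count subject to staying optimal: for each k, pieces[k] = 1 + min over i with p[i]+r[k−i]=r[k] of pieces[k−i].
pieces[6] = 3
pieces[7] = 2
pieces[8] = 4
pieces[9] = 3

3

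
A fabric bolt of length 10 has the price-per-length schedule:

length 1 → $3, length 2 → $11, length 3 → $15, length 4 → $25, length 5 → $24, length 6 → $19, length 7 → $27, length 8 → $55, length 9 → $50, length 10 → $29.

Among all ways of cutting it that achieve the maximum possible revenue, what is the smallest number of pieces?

Let r[k] be the best obtainable value from length k. For each k, try every first piece i and keep the best of price[i] + r[k−i].
r[1] = 3
r[2] = 11
r[3] = 15
r[4] = 25
r[5] = 28  (first piece 1, then r[4]=25)
r[6] = 36  (first piece 2, then r[4]=25)
r[7] = 40  (first piece 3, then r[4]=25)
r[8] = 55
r[9] = 58  (first piece 1, then r[8]=55)
r[10] = 66  (first piece 2, then r[8]=55)
Maximum revenue is $66.
Now minimize piece count subject to staying optimal: for each k, pieces[k] = 1 + min over i with p[i]+r[k−i]=r[k] of pieces[k−i].
pieces[7] = 2
pieces[8] = 1
pieces[9] = 2
pieces[10] = 2

2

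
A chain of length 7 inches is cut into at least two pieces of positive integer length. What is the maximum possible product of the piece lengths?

Define P[k] = max over 1≤i<k of i · max(k−i, P[k−i]); the inner max lets the remainder stay uncut if that's better.
P[2] = 1*max(1,0) = 1*1 = 1
P[3] = 1*max(2,1) = 1*2 = 2
P[4] = 2*max(2,1) = 2*2 = 4
P[5] = 2*max(3,2) = 2*3 = 6
P[6] = 3*max(3,2) = 3*3 = 9
P[7] = 2*max(5,6) = 2*6 = 12
One optimal split: 3 + 2 + 2; product 3*2*2 = 12.

12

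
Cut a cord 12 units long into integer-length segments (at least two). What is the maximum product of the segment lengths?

81

Fill m[k] for k=2..12: at each k try every first piece i and multiply by the better of (k−i) uncut or m[k−i].
m[2] = 1*max(1,0) = 1*1 = 1
m[3] = max(1*2, 2*1) = 2
m[4] = max(1*3, 2*2, 3*1) = 4
m[5] = max(1*4, 2*3, 3*2, 4*1) = 6
m[6] = max(1*6, 2*4, 3*3, 4*2, 5*1) = 9
m[7] = max(1*9, 2*6, 3*4, 4*3, 5*2, 6*1) = 12
m[8] = max(1*12, 2*9, 3*6, …, 6*2, 7*1) = 18
m[9] = max(1*18, 2*12, 3*9, …, 7*2, 8*1) = 27
m[10] = max(1*27, 2*18, 3*12, …, 8*2, 9*1) = 36
m[11] = max(1*36, 2*27, 3*18, …, 9*2, 10*1) = 54
m[12] = max(1*54, 2*36, 3*27, …, 10*2, 11*1) = 81
One optimal split: 3 + 3 + 3 + 3; product 3*3*3*3 = 81.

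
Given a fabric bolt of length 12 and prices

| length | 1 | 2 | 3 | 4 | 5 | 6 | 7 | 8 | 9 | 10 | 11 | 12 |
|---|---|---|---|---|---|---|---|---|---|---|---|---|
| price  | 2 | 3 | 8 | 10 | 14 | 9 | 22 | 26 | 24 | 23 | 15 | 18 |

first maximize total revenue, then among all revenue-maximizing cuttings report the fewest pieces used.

2

Consider every possible first cut. r[k] is the best of p[i]+r[k−i] over all sellable i≤k.
r[1] = 2
r[2] = max(2+2, 3+0) = 4
r[3] = max(2+4, 3+2, 8+0) = 8
r[4] = max(2+8, 3+4, 8+2, 10+0) = 10
r[5] = max(2+10, 3+8, 8+4, 10+2, 14+0) = 14
r[6] = max(2+14, 3+10, 8+8, 10+4, 14+2, 9+0) = 16
r[7] = max(2+16, 3+14, 8+10, …, 9+2, 22+0) = 22
r[8] = max(2+22, 3+16, 8+14, …, 22+2, 26+0) = 26
r[9] = max(2+26, 3+22, 8+16, …, 26+2, 24+0) = 28
r[10] = max(2+28, 3+26, 8+22, …, 24+2, 23+0) = 30
r[11] = max(2+30, 3+28, 8+26, …, 23+2, 15+0) = 34
r[12] = max(2+34, 3+30, 8+28, …, 15+2, 18+0) = 36
Maximum revenue is $36.
Now minimize piece count subject to staying optimal: for each k, pieces[k] = 1 + min over i with p[i]+r[k−i]=r[k] of pieces[k−i].
pieces[9] = 2
pieces[10] = 2
pieces[11] = 2
pieces[12] = 2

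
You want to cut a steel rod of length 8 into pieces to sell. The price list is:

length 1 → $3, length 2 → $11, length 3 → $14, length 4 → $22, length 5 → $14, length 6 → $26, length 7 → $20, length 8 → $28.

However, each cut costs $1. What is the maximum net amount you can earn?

43

Consider every possible first cut. net[k] is the best of p[i]+net[k−i] over all sellable i≤k, charging 1 whenever i<k.
net[1] = 3
net[2] = 11
net[3] = 14
net[4] = 22
net[5] = 24  (first piece 1, then net[4]=22)
net[6] = 32  (first piece 2, then net[4]=22)
net[7] = 35  (first piece 3, then net[4]=22)
net[8] = 43  (first piece 4, then net[4]=22)
One optimal plan: pieces 4 + 4 (1 cut) → $44 − $1 = $43.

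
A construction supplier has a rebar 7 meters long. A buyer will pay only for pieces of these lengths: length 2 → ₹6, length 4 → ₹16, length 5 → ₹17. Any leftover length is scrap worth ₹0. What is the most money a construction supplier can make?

Build best[k] bottom-up: best[k] = max over allowed piece i of (p[i] + best[k−i]).
best[1] = 0
best[2] = 6
best[3] = 6
best[4] = max(6+6, 16+0) = 16
best[5] = max(6+6, 16+0, 17+0) = 17
best[6] = max(6+16, 16+6, 17+0) = 22
best[7] = max(6+17, 16+6, 17+6) = 23
One optimal cutting: 5 + 2 → ₹23.

23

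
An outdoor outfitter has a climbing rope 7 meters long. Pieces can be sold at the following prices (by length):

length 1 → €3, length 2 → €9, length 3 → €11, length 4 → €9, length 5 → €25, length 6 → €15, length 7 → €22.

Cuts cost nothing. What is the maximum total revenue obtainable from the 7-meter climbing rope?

34

Consider every possible first cut. R[k] is the best of p[i]+R[k−i] over all sellable i≤k.
R[1] = 3
R[2] = max(3+3, 9+0) = 9
R[3] = max(3+9, 9+3, 11+0) = 12
R[4] = max(3+12, 9+9, 11+3, 9+0) = 18
R[5] = max(3+18, 9+12, 11+9, 9+3, 25+0) = 25
R[6] = max(3+25, 9+18, 11+12, 9+9, 25+3, 15+0) = 28
R[7] = max(3+28, 9+25, 11+18, …, 15+3, 22+0) = 34
One optimal cutting: 5 + 2 → €25 + €9 = €34.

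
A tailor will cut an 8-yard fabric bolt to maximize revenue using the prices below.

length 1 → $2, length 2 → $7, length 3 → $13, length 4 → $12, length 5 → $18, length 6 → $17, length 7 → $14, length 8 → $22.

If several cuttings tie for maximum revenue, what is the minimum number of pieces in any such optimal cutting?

Let r[k] be the best obtainable value from length k. For each k, try every first piece i and keep the best of price[i] + r[k−i].
r[1] = 2
r[2] = max(2+2, 7+0) = 7
r[3] = max(2+7, 7+2, 13+0) = 13
r[4] = max(2+13, 7+7, 13+2, 12+0) = 15
r[5] = max(2+15, 7+13, 13+7, 12+2, 18+0) = 20
r[6] = max(2+20, 7+15, 13+13, 12+7, 18+2, 17+0) = 26
r[7] = max(2+26, 7+20, 13+15, …, 17+2, 14+0) = 28
r[8] = max(2+28, 7+26, 13+20, …, 14+2, 22+0) = 33
Maximum revenue is $33.
Now minimize piece count subject to staying optimal: for each k, pieces[k] = 1 + min over i with p[i]+r[k−i]=r[k] of pieces[k−i].
pieces[5] = 2
pieces[6] = 2
pieces[7] = 3
pieces[8] = 3

3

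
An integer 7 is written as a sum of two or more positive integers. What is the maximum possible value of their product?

12

Define prod[k] = max over 1≤i<k of i · max(k−i, prod[k−i]); the inner max lets the remainder stay uncut if that's better.
prod[2] = 1×max(1,0) = 1×1 = 1
prod[3] = max(1×2, 2×1) = 2
prod[4] = max(1×3, 2×2, 3×1) = 4
prod[5] = max(1×4, 2×3, 3×2, 4×1) = 6
prod[6] = max(1×6, 2×4, 3×3, 4×2, 5×1) = 9
prod[7] = max(1×9, 2×6, 3×4, 4×3, 5×2, 6×1) = 12
One optimal split: 3 + 2 + 2; product 3×2×2 = 12.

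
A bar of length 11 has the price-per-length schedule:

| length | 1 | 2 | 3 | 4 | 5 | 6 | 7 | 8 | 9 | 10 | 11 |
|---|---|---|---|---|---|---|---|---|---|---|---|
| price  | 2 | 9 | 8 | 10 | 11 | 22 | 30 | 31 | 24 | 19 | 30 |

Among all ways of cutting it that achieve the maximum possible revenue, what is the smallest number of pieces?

3

Build r[k] bottom-up: r[k] = max over allowed piece i of (p[i] + r[k−i]).
r[1] = 2
r[2] = 9
r[3] = 11  (first piece 1, then r[2]=9)
r[4] = 18  (first piece 2, then r[2]=9)
r[5] = 20  (first piece 1, then r[4]=18)
r[6] = 27  (first piece 2, then r[4]=18)
r[7] = 30
r[8] = 36  (first piece 2, then r[6]=27)
r[9] = 39  (first piece 2, then r[7]=30)
r[10] = 45  (first piece 2, then r[8]=36)
r[11] = 48  (first piece 2, then r[9]=39)
Maximum revenue is €48.
Now minimize piece count subject to staying optimal: for each k, pieces[k] = 1 + min over i with p[i]+r[k−i]=r[k] of pieces[k−i].
pieces[8] = 4
pieces[9] = 2
pieces[10] = 5
pieces[11] = 3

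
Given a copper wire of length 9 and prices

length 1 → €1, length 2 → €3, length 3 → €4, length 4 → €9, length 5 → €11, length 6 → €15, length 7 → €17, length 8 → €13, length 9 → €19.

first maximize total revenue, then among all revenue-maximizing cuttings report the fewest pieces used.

Build r[k] bottom-up: r[k] = max over allowed piece i of (p[i] + r[k−i]).
r[1] = 1
r[2] = max(1+1, 3+0) = 3
r[3] = max(1+3, 3+1, 4+0) = 4
r[4] = max(1+4, 3+3, 4+1, 9+0) = 9
r[5] = max(1+9, 3+4, 4+3, 9+1, 11+0) = 11
r[6] = max(1+11, 3+9, 4+4, 9+3, 11+1, 15+0) = 15
r[7] = max(1+15, 3+11, 4+9, …, 15+1, 17+0) = 17
r[8] = max(1+17, 3+15, 4+11, …, 17+1, 13+0) = 18
r[9] = max(1+18, 3+17, 4+15, …, 13+1, 19+0) = 20
Maximum revenue is €20.
Now minimize piece count subject to staying optimal: for each k, pieces[k] = 1 + min over i with p[i]+r[k−i]=r[k] of pieces[k−i].
pieces[6] = 1
pieces[7] = 1
pieces[8] = 2
pieces[9] = 2

2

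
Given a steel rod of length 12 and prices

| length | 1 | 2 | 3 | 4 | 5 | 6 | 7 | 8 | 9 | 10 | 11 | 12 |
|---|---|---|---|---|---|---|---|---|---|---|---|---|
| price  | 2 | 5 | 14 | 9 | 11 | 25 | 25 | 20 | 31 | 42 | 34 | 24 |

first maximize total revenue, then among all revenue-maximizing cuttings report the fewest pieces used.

4

Let r[k] be the best obtainable value from length k. For each k, try every first piece i and keep the best of price[i] + r[k−i].
r[1] = 2
r[2] = max(2+2, 5+0) = 5
r[3] = max(2+5, 5+2, 14+0) = 14
r[4] = max(2+14, 5+5, 14+2, 9+0) = 16
r[5] = max(2+16, 5+14, 14+5, 9+2, 11+0) = 19
r[6] = max(2+19, 5+16, 14+14, 9+5, 11+2, 25+0) = 28
r[7] = max(2+28, 5+19, 14+16, …, 25+2, 25+0) = 30
r[8] = max(2+30, 5+28, 14+19, …, 25+2, 20+0) = 33
r[9] = max(2+33, 5+30, 14+28, …, 20+2, 31+0) = 42
r[10] = max(2+42, 5+33, 14+30, …, 31+2, 42+0) = 44
r[11] = max(2+44, 5+42, 14+33, …, 42+2, 34+0) = 47
r[12] = max(2+47, 5+44, 14+42, …, 34+2, 24+0) = 56
Maximum revenue is $56.
Now minimize piece count subject to staying optimal: for each k, pieces[k] = 1 + min over i with p[i]+r[k−i]=r[k] of pieces[k−i].
pieces[9] = 3
pieces[10] = 4
pieces[11] = 4
pieces[12] = 4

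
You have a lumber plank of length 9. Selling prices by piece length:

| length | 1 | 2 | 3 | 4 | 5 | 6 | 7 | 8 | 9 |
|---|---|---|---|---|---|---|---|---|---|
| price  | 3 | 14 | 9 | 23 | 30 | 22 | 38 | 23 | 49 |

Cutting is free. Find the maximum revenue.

59

Build best[k] bottom-up: best[k] = max over allowed piece i of (p[i] + best[k−i]).
best[1] = 3
best[2] = max(3+3, 14+0) = 14
best[3] = max(3+14, 14+3, 9+0) = 17
best[4] = max(3+17, 14+14, 9+3, 23+0) = 28
best[5] = max(3+28, 14+17, 9+14, 23+3, 30+0) = 31
best[6] = max(3+31, 14+28, 9+17, 23+14, 30+3, 22+0) = 42
best[7] = max(3+42, 14+31, 9+28, …, 22+3, 38+0) = 45
best[8] = max(3+45, 14+42, 9+31, …, 38+3, 23+0) = 56
best[9] = max(3+56, 14+45, 9+42, …, 23+3, 49+0) = 59
One optimal cutting: 2 + 2 + 2 + 2 + 1 → $14 + $14 + $14 + $14 + $3 = $59.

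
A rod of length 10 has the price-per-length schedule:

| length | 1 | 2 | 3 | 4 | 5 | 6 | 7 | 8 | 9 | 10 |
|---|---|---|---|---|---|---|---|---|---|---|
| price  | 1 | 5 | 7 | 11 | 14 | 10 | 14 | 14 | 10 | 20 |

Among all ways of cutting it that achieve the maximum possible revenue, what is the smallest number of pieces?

2

Let r[k] be the best obtainable value from length k. For each k, try every first piece i and keep the best of price[i] + r[k−i].
r[1] = 1
r[2] = max(1+1, 5+0) = 5
r[3] = max(1+5, 5+1, 7+0) = 7
r[4] = max(1+7, 5+5, 7+1, 11+0) = 11
r[5] = max(1+11, 5+7, 7+5, 11+1, 14+0) = 14
r[6] = max(1+14, 5+11, 7+7, 11+5, 14+1, 10+0) = 16
r[7] = max(1+16, 5+14, 7+11, …, 10+1, 14+0) = 19
r[8] = max(1+19, 5+16, 7+14, …, 14+1, 14+0) = 22
r[9] = max(1+22, 5+19, 7+16, …, 14+1, 10+0) = 25
r[10] = max(1+25, 5+22, 7+19, …, 10+1, 20+0) = 28
Maximum revenue is 28.
Now minimize piece count subject to staying optimal: for each k, pieces[k] = 1 + min over i with p[i]+r[k−i]=r[k] of pieces[k−i].
pieces[7] = 2
pieces[8] = 2
pieces[9] = 2
pieces[10] = 2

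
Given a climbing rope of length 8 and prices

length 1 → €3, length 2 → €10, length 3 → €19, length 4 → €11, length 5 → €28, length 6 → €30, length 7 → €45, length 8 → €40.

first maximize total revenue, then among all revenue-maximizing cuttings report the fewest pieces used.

Build r[k] bottom-up: r[k] = max over allowed piece i of (p[i] + r[k−i]).
r[1] = 3
r[2] = 10
r[3] = 19
r[4] = 22  (first piece 1, then r[3]=19)
r[5] = 29  (first piece 2, then r[3]=19)
r[6] = 38  (first piece 3, then r[3]=19)
r[7] = 45
r[8] = 48  (first piece 1, then r[7]=45)
Maximum revenue is €48.
Now minimize piece count subject to staying optimal: for each k, pieces[k] = 1 + min over i with p[i]+r[k−i]=r[k] of pieces[k−i].
pieces[5] = 2
pieces[6] = 2
pieces[7] = 1
pieces[8] = 2

2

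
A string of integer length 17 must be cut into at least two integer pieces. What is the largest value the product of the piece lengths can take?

Let m[k] be the best product for length k (with at least one cut). For each first piece i, the rest contributes max(k−i, m[k−i]).
m[2] = 1×max(1,0) = 1×1 = 1
m[3] = 1×max(2,1) = 1×2 = 2
m[4] = 2×max(2,1) = 2×2 = 4
m[5] = 2×max(3,2) = 2×3 = 6
m[6] = 3×max(3,2) = 3×3 = 9
m[7] = 2×max(5,6) = 2×6 = 12
m[8] = 2×max(6,9) = 2×9 = 18
m[9] = 3×max(6,9) = 3×9 = 27
m[10] = 2×max(8,18) = 2×18 = 36
m[11] = 2×max(9,27) = 2×27 = 54
m[12] = 3×max(9,27) = 3×27 = 81
m[13] = 2×max(11,54) = 2×54 = 108
m[14] = 2×max(12,81) = 2×81 = 162
m[15] = 3×max(12,81) = 3×81 = 243
m[16] = 2×max(14,162) = 2×162 = 324
m[17] = 2×max(15,243) = 2×243 = 486
One optimal split: 3 + 3 + 3 + 3 + 3 + 2; product 3×3×3×3×3×2 = 486.

486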